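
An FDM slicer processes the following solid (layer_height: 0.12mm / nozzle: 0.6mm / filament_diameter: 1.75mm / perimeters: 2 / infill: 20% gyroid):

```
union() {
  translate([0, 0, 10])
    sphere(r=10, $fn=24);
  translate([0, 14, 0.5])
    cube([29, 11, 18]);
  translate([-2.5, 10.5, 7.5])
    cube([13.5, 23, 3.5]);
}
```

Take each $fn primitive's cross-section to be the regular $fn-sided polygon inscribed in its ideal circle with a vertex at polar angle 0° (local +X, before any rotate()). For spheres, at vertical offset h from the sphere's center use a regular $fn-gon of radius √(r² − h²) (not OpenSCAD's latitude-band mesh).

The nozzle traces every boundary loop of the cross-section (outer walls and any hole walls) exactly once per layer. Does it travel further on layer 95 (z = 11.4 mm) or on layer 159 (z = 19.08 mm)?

Layer 95 (z = 11.4): the r=10 sphere slices to a regular 24-gon of circumradius 9.902 (√(r²−h²) with h=1.4 from center) (perimeter = 2·24·9.902·sin(180°/24) = 62.04 mm); the 29×11 cube at (0, 14) contributes its full rectangle (perimeter 80.00 mm); the cube at (-2.5, 10.5) is not intersected at this z (z outside [7.5, 11]); Taking the union: the 2 present regions are separate (no shared area or edge), so areas and boundary lengths simply add and each stays a separate island — boundary = 142.04 mm. So its perimeter = 142.04 mm. Layer 159 (z = 19.08): the sphere: section is a regular 24-gon, circumradius = √(r²−h²) = √(10²−9.08²) = 4.190 (perimeter = 2·24·4.190·sin(180°/24) = 26.25 mm); the cube at (0, 14) is not intersected at this z (z outside [0.5, 18.5]); the cube at (-2.5, 10.5) is absent (z outside [7.5, 11]); Merging all regions: only the r=10 sphere is present, so the union is just that shape — boundary = 26.25 mm. So its perimeter = 26.25 mm. Layer 95 is larger (142.04 vs 26.25 mm).

layer 95 (z = 11.4 mm)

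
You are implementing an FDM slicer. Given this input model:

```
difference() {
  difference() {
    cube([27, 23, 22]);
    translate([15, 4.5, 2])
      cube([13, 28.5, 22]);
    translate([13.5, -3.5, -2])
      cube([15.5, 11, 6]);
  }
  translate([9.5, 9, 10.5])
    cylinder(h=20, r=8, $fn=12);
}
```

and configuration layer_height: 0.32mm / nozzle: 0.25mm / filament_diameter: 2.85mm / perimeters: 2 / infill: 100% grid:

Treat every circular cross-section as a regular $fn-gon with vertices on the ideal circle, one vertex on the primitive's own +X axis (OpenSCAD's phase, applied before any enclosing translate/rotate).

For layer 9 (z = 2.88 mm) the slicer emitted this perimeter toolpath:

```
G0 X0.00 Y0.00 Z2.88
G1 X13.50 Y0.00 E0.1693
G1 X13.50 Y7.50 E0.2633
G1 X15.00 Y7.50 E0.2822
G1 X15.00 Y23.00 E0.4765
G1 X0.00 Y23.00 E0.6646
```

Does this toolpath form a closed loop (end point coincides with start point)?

Start point (G0): (0.00, 0.00). End point (last G1): the path does not return to the start — open.

no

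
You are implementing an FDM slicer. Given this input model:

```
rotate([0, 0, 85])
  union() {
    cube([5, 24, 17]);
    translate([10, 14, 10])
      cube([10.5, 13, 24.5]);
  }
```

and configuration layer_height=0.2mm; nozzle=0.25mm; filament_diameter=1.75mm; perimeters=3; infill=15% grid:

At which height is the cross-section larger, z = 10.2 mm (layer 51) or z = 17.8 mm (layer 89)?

layer 51 (z = 10.2 mm)

Layer 51 (z = 10.2): the 5×24 cube contributes its full rectangle (area 120.00 mm²); the cube at (10, 14) is present — its section is the full 10.5×13 rectangle (area 136.50 mm²); Merging all regions: the 2 present regions are separate (no shared area or edge), so areas and boundary lengths simply add and each stays a separate island — area = 256.50 mm²; (rotated 85° about Z; rotation is an isometry so areas/perimeters/island counts are preserved). So its area = 256.50 mm². Layer 89 (z = 17.8): the cube does not reach this height (z outside [0, 17]); the cube at (10, 14) is present — its section is the full 10.5×13 rectangle (area 136.50 mm²); Combining (union): only the 10.5×13 cube at (10, 14) is present, so the union is just that shape — area = 136.50 mm²; (rotated 85° about Z; rotation is an isometry so areas/perimeters/island counts are preserved). So its area = 136.50 mm². Layer 51 is larger (256.50 vs 136.50 mm²).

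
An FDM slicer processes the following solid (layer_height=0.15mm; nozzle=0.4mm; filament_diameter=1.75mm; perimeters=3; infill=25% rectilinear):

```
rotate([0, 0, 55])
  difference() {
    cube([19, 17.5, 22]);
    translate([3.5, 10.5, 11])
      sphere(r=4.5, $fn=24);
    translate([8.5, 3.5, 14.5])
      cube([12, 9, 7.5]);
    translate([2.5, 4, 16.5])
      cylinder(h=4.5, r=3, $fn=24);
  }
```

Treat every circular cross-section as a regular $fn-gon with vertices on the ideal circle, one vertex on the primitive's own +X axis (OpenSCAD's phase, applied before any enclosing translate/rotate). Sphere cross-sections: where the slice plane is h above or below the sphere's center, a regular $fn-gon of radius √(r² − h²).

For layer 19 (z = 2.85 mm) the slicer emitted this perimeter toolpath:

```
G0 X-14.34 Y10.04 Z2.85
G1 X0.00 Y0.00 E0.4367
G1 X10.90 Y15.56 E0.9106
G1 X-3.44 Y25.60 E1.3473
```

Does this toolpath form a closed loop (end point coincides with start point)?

Start point (G0): (-14.34, 10.04). End point (last G1): the path does not return to the start — open.

no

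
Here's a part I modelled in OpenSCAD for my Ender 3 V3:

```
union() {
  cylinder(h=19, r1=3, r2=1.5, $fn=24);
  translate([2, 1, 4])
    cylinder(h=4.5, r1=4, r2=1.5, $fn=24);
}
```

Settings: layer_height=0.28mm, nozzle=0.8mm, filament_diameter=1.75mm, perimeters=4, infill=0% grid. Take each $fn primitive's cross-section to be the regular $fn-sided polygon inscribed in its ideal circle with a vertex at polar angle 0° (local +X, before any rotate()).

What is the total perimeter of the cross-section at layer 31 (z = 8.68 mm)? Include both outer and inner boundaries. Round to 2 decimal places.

At z = 8.68 mm: the cone: at t=0.457 of its height the radius interpolates to r₁+(r₂−r₁)t = 2.315, giving a regular 24-gon of that circumradius (perimeter = 2·24·2.315·sin(180°/24) = 14.50 mm); the cone at (2, 1) does not reach this height (z outside [4, 8.5]); Merging all regions: only the cone is present, so the union is just that shape — boundary = 14.50 mm. Overall, the cross-section is a single solid region. Total boundary length (outer) = 14.50 mm.

14.50 mm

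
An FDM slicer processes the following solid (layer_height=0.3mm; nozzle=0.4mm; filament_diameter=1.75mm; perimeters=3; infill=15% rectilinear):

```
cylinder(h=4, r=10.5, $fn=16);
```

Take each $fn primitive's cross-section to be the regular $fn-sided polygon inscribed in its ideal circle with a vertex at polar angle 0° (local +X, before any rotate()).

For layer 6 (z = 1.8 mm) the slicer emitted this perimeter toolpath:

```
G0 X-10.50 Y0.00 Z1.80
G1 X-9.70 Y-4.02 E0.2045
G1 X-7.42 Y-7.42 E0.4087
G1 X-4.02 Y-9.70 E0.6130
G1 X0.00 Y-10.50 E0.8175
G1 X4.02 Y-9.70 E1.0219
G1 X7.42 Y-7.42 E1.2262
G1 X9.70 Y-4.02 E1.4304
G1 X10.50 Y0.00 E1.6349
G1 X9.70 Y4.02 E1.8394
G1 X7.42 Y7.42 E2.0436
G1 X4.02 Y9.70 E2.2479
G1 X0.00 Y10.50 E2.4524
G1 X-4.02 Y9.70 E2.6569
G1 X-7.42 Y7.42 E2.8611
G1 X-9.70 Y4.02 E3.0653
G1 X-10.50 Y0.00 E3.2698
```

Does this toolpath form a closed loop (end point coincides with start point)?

yes

Start point (G0): (-10.50, 0.00). End point (last G1): the path returns to the start — closed.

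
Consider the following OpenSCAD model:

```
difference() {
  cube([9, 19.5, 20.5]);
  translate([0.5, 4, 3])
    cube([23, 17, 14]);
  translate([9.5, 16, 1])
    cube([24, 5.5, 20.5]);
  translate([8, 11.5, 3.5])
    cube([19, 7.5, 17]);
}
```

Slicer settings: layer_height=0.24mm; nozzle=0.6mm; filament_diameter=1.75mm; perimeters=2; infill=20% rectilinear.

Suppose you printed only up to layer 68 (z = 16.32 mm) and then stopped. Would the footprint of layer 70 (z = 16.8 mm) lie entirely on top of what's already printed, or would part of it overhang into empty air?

Compare the two slices. At z = 16.32: the cube (footprint 9×19.5) is included at this height (area 175.50 mm²); the cube at (0.5, 4) is present — its section is the full 23×17 rectangle (area 391.00 mm²); the 24×5.5 cube at (9.5, 16) contributes its full rectangle (area 132.00 mm²); the 19×7.5 cube at (8, 11.5) contributes its full rectangle (area 142.50 mm²); Taking the first minus the rest: starting from the 9×19.5 cube (175.50 mm²), the 23×17 cube at (0.5, 4) partially overlaps it — only the 131.75 mm² overlap (of its 391.00 mm²) is removed, clipping the outline; the 24×5.5 cube at (9.5, 16) misses the remaining region (no effect); the 19×7.5 cube at (8, 11.5) misses the remaining region (no effect) — area = 43.75 mm². At z = 16.8: the cube (footprint 9×19.5) is included at this height (area 175.50 mm²); the cube at (0.5, 4) is present — its section is the full 23×17 rectangle (area 391.00 mm²); the 24×5.5 cube at (9.5, 16) contributes its full rectangle (area 132.00 mm²); the cube at (8, 11.5) (footprint 19×7.5) is included at this height (area 142.50 mm²); Subtracting the remaining from the first: starting from the 9×19.5 cube (175.50 mm²), the 23×17 cube at (0.5, 4) partially overlaps it — only the 131.75 mm² overlap (of its 391.00 mm²) is removed, clipping the outline; the 24×5.5 cube at (9.5, 16) misses the remaining region (no effect); the 19×7.5 cube at (8, 11.5) misses the remaining region (no effect) — area = 43.75 mm². Checking containment: the cross-section at z = 16.8 is a subset of the cross-section at z = 16.32.

entirely on top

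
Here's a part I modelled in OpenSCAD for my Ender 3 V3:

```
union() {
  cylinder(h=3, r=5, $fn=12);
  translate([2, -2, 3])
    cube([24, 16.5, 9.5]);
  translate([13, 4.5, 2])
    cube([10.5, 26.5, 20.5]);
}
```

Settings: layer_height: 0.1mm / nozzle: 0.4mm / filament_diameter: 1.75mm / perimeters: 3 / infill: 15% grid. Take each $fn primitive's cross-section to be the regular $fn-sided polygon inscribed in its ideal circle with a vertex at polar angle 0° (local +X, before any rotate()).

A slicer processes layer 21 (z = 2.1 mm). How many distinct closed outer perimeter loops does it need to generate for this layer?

At z = 2.1 mm: the r=5 cylinder contributes a regular 12-gon of circumradius 5; the cube at (2, -2) is absent (z outside [3, 12.5]); the cube at (13, 4.5) (footprint 10.5×26.5) is included at this height; Taking the union: the 2 present regions are separate (no shared area or edge), so areas and boundary lengths simply add and each stays a separate island — 2 connected regions. The result has 2 disconnected regions.

2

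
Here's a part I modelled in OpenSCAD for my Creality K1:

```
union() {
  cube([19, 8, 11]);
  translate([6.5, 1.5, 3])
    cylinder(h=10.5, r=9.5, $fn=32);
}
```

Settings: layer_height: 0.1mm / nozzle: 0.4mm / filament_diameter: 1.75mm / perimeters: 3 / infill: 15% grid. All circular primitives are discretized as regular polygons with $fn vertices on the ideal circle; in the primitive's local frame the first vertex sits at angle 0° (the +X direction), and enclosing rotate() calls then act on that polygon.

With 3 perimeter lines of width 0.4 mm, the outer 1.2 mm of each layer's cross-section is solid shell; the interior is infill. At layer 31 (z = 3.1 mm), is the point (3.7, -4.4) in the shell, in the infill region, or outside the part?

infill

At z = 3.1 mm: the 19×8 cube contributes its full rectangle; the r=9.5 cylinder at (6.5, 1.5) contributes a regular 32-gon of circumradius 9.5; Merging all regions: the regions partially overlap (shared area 122.43 mm²), so overlapping operands fuse into one piece — 1 connected region. Overall, the cross-section is a single solid region. The nearest boundary edge runs (2.86, -7.28)→(1.22, -6.40); distance from the point to it = 2.93 mm. The point is inside the cross-section and 2.93 mm from the nearest boundary — more than the 1.2 mm shell width (3 × 0.4), so it's in the infill interior.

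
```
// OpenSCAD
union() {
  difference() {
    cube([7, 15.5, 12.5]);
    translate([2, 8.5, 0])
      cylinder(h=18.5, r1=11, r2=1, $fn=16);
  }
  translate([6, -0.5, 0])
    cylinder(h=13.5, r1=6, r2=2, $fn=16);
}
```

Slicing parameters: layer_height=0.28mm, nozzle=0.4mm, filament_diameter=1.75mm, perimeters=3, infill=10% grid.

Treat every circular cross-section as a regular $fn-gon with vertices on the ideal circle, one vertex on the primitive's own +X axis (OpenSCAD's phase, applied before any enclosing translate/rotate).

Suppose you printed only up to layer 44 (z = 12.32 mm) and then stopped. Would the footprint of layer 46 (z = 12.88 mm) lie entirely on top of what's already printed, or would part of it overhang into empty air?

entirely on top

Compare the two slices. At z = 12.32: the cube is present — its section is the full 7×15.5 rectangle (area 108.50 mm²); the cone at (2, 8.5) (r1=11→r2=1) has section circumradius 4.341 here — a regular 16-gon (area = (16/2)·4.341²·sin(360°/16) = 57.68 mm²); Taking the first minus the rest: starting from the 7×15.5 cube (108.50 mm²), the cone at (2, 8.5) partially overlaps it — only the 45.35 mm² overlap (of its 57.68 mm²) is removed, clipping the outline — area = 63.15 mm²; the cone at (6, -0.5) (r1=6→r2=2) has section circumradius 2.350 here — a regular 16-gon (area = (16/2)·2.350²·sin(360°/16) = 16.90 mm²); Taking the union: the regions partially overlap — summed areas 80.05 mm² minus the doubly-counted overlap 4.82 mm² gives 75.23 mm² — area = 75.23 mm². At z = 12.88: the cube does not reach this height (z outside [0, 12.5]); the cone at (2, 8.5) contributes a regular 16-gon of circumradius 4.038 (interpolated between r1=11 and r2=1 at t=0.696) (area = (16/2)·4.038²·sin(360°/16) = 49.91 mm²); After the difference (first − rest): the first operand is absent here, so nothing remains; the cone at (6, -0.5): at t=0.954 of its height the radius interpolates to r₁+(r₂−r₁)t = 2.184, giving a regular 16-gon of that circumradius (area = (16/2)·2.184²·sin(360°/16) = 14.60 mm²); Merging all regions: only the cone at (6, -0.5) is present, so the union is just that shape — area = 14.60 mm². Checking containment: the cross-section at z = 12.88 is a subset of the cross-section at z = 12.32.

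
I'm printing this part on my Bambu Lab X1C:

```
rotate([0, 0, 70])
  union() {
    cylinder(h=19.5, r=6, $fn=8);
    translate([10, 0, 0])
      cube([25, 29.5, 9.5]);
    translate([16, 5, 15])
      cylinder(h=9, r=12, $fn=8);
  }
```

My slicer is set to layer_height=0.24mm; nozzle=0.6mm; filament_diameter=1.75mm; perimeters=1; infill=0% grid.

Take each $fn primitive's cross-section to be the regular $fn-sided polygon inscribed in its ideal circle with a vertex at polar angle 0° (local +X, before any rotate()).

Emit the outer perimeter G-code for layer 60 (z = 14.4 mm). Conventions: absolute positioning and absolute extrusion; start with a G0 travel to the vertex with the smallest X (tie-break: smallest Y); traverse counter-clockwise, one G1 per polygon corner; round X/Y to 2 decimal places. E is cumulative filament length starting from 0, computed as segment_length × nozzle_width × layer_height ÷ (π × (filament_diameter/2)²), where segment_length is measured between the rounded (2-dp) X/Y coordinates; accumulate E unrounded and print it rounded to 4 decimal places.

At z = 14.4 mm: the r=6 cylinder contributes a regular 8-gon of circumradius 6; the cube at (10, 0) does not reach this height (z outside [0, 9.5]); the cylinder at (16, 5) does not reach this height (z outside [15, 24]); Taking the union: only the r=6 cylinder is present, so the union is just that shape — 1 connected region; (rotated 70° about Z; rotation is an isometry so areas/perimeters/island counts are preserved). The outline is a single polygon with 8 vertices. Extrusion per mm of travel: 0.6 × 0.24 / (π × 0.875²) = 0.059868. Accumulating E over each segment gives final E = 2.2003.

G0 X-5.64 Y2.05 Z14.40
G1 X-5.44 Y-2.54 E0.2751
G1 X-2.05 Y-5.64 E0.5501
G1 X2.54 Y-5.44 E0.8251
G1 X5.64 Y-2.05 E1.1001
G1 X5.44 Y2.54 E1.3752
G1 X2.05 Y5.64 E1.6502
G1 X-2.54 Y5.44 E1.9253
G1 X-5.64 Y2.05 E2.2003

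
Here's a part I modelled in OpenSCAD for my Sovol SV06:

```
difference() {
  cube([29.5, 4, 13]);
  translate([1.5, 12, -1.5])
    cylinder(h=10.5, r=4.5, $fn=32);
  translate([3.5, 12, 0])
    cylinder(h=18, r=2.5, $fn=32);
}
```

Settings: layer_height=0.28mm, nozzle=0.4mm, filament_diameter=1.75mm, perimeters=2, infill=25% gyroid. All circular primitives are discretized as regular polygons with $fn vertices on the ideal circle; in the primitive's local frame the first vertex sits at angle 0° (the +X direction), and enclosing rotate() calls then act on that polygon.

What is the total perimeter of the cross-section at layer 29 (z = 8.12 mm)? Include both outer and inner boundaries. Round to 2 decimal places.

At z = 8.12 mm: the cube is present — its section is the full 29.5×4 rectangle (perimeter 67.00 mm); the cylinder at (1.5, 12): section is a regular 32-gon, circumradius r=4.5 (perimeter = 2·32·4.500·sin(180°/32) = 28.23 mm); the cylinder at (3.5, 12): section is a regular 32-gon, circumradius r=2.5 (perimeter = 2·32·2.500·sin(180°/32) = 15.68 mm); Taking the first minus the rest: starting from the 29.5×4 cube, the r=4.5 cylinder at (1.5, 12) misses the remaining region (no effect); the r=2.5 cylinder at (3.5, 12) misses the remaining region (no effect) — boundary = 67.00 mm. Overall, the cross-section is a single solid region. Total boundary length (outer) = 67.00 mm.

67.00 mm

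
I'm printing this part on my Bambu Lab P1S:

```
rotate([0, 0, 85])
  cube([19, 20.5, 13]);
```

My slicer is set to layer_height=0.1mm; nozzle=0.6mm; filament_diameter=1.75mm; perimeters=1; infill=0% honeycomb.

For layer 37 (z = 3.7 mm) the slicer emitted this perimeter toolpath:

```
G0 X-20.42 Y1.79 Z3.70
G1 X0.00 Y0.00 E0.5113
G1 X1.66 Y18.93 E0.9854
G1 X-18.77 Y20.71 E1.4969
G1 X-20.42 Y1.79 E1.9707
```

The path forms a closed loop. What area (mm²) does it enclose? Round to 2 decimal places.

389.50 mm²

Apply the shoelace formula to the sequence of (X, Y) vertices; enclosed area = 389.50 mm².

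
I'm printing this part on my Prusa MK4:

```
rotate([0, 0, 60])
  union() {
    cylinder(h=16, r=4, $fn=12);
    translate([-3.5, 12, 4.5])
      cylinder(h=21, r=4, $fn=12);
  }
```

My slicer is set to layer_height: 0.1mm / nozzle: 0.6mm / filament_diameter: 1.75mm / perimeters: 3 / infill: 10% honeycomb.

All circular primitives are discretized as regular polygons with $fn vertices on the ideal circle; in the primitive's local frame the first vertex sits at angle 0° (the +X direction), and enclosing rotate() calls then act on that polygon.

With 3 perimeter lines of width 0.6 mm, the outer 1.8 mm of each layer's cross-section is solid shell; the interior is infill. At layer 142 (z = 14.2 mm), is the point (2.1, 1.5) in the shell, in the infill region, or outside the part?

shell

At z = 14.2 mm: the cylinder: section is a regular 12-gon, circumradius r=4; the cylinder at (-3.5, 12): section is a regular 12-gon, circumradius r=4; Taking the union: the 2 present regions are separate (no shared area or edge), so areas and boundary lengths simply add and each stays a separate island — 2 connected regions; (rotated 60° about Z; rotation is an isometry so areas/perimeters/island counts are preserved). Overall, the cross-section has 2 separate islands. Undo the 60° rotation: the query point maps to (2.349, -1.069) in the un-rotated model frame. The nearest boundary edge runs (4.00, 0.00)→(3.46, -2.00); distance from the point to it = 1.32 mm. (Shell/infill is judged within the island containing the point — the largest one.) The point is inside the cross-section, 1.32 mm from the nearest boundary — within the 1.8 mm shell band (3 × 0.6).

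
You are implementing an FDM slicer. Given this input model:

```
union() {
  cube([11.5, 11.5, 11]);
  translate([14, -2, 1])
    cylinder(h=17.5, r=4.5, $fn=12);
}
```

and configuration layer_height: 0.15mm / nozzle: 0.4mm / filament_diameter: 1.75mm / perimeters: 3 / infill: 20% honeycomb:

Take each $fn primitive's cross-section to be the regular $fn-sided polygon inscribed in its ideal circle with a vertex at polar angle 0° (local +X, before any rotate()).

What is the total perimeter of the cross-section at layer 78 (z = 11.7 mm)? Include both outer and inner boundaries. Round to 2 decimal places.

At z = 11.7 mm: the cube is not intersected at this z (z outside [0, 11]); the cylinder at (14, -2): section is a regular 12-gon, circumradius r=4.5 (perimeter = 2·12·4.500·sin(180°/12) = 27.95 mm); Combining (union): only the r=4.5 cylinder at (14, -2) is present, so the union is just that shape — boundary = 27.95 mm. Overall, the cross-section is a single solid region. Total boundary length (outer) = 27.95 mm.

27.95 mm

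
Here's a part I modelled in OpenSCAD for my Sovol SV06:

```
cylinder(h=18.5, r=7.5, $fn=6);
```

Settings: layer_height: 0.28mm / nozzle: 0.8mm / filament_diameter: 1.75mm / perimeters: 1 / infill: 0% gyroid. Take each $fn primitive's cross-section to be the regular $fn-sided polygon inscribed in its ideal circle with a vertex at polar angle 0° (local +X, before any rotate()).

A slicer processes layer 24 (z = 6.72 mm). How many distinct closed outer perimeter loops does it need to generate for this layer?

1

At z = 6.72 mm: the cylinder: section is a regular 6-gon, circumradius r=7.5. The result has 1 disconnected region.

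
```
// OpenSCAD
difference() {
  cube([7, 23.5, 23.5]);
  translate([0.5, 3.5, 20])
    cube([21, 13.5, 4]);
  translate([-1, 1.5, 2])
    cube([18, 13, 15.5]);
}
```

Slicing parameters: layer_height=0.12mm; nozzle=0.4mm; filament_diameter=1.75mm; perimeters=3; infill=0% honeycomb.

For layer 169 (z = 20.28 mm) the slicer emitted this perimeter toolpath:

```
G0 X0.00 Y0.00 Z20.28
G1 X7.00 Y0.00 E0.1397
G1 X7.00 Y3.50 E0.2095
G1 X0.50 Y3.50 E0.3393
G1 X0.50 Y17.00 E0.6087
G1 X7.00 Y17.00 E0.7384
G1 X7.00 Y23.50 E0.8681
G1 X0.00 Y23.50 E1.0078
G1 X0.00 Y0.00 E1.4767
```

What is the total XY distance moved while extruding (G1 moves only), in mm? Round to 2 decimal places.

Sum the Euclidean lengths of each G1 segment: total = 74.00 mm.

74.00 mm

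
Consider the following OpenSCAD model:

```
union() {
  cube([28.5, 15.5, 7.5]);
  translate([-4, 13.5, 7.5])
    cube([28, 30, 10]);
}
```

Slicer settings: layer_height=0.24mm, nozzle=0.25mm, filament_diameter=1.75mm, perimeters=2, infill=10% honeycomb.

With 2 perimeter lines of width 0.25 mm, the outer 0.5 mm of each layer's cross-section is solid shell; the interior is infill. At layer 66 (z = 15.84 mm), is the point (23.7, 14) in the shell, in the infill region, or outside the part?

At z = 15.84 mm: the cube is not intersected at this z (z outside [0, 7.5]); the cube at (-4, 13.5) is present — its section is the full 28×30 rectangle; Taking the union: only the 28×30 cube at (-4, 13.5) is present, so the union is just that shape — 1 connected region. Overall, the cross-section is a single solid region. The nearest boundary edge runs (24.00, 13.50)→(24.00, 43.50); distance from the point to it = 0.30 mm. The point is inside the cross-section, 0.30 mm from the nearest boundary — within the 0.5 mm shell band (2 × 0.25).

shell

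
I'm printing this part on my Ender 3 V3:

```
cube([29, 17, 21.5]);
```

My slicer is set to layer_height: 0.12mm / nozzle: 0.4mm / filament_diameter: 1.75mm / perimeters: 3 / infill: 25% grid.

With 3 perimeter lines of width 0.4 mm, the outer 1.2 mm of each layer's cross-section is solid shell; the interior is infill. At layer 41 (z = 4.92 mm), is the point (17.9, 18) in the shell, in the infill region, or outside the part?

outside

At z = 4.92 mm: the 29×17 cube contributes its full rectangle. Overall, the cross-section is a single solid region. The nearest boundary edge runs (29.00, 17.00)→(0.00, 17.00); distance from the point to it = 1.00 mm. The point is not inside any of the regions above, so it lies outside the cross-section (1.00 mm from the nearest boundary).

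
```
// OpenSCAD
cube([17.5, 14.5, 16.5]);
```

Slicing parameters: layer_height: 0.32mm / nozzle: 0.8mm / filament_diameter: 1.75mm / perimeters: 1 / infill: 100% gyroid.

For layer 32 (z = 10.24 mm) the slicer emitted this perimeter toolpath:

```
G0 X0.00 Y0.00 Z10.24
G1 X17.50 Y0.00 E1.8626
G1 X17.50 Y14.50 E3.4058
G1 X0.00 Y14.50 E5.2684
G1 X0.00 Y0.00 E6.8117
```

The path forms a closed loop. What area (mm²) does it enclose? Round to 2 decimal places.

Apply the shoelace formula to the sequence of (X, Y) vertices; enclosed area = 253.75 mm².

253.75 mm²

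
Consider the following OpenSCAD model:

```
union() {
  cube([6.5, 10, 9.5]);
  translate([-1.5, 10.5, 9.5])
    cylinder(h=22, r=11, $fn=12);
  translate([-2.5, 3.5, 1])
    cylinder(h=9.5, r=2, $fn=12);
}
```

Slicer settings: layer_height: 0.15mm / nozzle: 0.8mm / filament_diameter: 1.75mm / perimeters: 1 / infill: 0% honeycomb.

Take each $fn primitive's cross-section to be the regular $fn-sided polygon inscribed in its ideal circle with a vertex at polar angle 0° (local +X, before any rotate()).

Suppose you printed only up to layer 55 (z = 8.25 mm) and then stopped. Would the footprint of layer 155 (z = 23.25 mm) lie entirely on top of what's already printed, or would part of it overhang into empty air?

Compare the two slices. At z = 8.25: the cube (footprint 6.5×10) is included at this height (area 65.00 mm²); the cylinder at (-1.5, 10.5) does not reach this height (z outside [9.5, 31.5]); the cylinder at (-2.5, 3.5): section is a regular 12-gon, circumradius r=2 (area = (12/2)·2.000²·sin(360°/12) = 12.00 mm²); Merging all regions: the 2 present regions are separate (no shared area or edge), so areas and boundary lengths simply add and each stays a separate island — area = 77.00 mm². At z = 23.25: the cube is absent (z outside [0, 9.5]); the r=11 cylinder at (-1.5, 10.5) gives a regular 12-gon of circumradius 11 (constant along its height) (area = (12/2)·11.000²·sin(360°/12) = 363.00 mm²); the cylinder at (-2.5, 3.5) does not reach this height (z outside [1, 10.5]); Merging all regions: only the r=11 cylinder at (-1.5, 10.5) is present, so the union is just that shape — area = 363.00 mm². Checking containment: at z = 23.25 the cross-section extends beyond the z = 8.25 cross-section by about 293.33 mm².

part overhangs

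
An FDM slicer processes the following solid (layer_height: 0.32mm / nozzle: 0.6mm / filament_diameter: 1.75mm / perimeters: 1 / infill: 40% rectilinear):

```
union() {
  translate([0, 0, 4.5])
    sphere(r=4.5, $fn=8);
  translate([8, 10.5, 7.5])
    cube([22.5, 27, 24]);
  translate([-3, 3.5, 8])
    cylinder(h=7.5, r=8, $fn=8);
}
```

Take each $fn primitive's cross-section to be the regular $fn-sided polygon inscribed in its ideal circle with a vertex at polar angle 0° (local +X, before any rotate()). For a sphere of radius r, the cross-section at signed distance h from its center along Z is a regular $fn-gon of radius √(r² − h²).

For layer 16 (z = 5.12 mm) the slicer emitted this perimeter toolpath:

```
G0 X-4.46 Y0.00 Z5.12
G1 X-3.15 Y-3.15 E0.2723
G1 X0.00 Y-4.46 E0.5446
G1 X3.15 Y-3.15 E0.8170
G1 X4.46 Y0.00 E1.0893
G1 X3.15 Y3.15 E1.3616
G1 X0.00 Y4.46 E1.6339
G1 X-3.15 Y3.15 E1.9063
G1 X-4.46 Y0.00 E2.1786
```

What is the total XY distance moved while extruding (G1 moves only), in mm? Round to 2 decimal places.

27.29 mm

Sum the Euclidean lengths of each G1 segment: total = 27.29 mm.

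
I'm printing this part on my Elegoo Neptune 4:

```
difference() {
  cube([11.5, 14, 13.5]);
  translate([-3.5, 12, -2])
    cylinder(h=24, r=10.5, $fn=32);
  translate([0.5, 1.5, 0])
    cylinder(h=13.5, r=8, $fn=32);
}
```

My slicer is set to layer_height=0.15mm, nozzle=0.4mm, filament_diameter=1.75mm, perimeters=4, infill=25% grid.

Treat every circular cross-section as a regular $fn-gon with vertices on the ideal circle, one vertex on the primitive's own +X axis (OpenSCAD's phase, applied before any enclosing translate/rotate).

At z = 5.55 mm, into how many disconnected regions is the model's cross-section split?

1

At z = 5.55 mm: the 11.5×14 cube contributes its full rectangle; the r=10.5 cylinder at (-3.5, 12) contributes a regular 32-gon of circumradius 10.5; the r=8 cylinder at (0.5, 1.5) contributes a regular 32-gon of circumradius 8; Taking the first minus the rest: starting from the 11.5×14 cube, the r=10.5 cylinder at (-3.5, 12) partially overlaps it — only the 63.91 mm² overlap (of its 344.14 mm²) is removed, clipping the outline; the r=8 cylinder at (0.5, 1.5) partially overlaps it — only the 38.25 mm² overlap (of its 199.77 mm²) is removed, clipping the outline — 1 connected region. The result has 1 disconnected region.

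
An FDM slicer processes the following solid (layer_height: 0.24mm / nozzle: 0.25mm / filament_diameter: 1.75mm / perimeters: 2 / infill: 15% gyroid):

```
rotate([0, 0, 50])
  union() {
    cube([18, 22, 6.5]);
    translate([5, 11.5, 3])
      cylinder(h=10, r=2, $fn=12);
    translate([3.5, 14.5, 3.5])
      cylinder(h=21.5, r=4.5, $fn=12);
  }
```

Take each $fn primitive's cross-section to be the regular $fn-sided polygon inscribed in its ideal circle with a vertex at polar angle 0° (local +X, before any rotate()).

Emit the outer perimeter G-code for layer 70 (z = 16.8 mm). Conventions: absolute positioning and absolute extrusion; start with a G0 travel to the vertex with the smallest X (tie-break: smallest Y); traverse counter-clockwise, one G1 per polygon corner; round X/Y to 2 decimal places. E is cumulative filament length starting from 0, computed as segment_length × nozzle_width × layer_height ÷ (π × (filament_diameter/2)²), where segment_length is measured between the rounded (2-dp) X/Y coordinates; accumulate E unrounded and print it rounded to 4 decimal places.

G0 X-13.29 Y12.78 Z16.80
G1 X-13.09 Y10.46 E0.0581
G1 X-11.75 Y8.55 E0.1163
G1 X-9.64 Y7.57 E0.1743
G1 X-7.32 Y7.77 E0.2324
G1 X-5.41 Y9.11 E0.2906
G1 X-4.43 Y11.22 E0.3486
G1 X-4.63 Y13.54 E0.4067
G1 X-5.97 Y15.45 E0.4649
G1 X-8.08 Y16.43 E0.5230
G1 X-10.40 Y16.23 E0.5811
G1 X-12.31 Y14.89 E0.6393
G1 X-13.29 Y12.78 E0.6973

At z = 16.8 mm: the cube is absent (z outside [0, 6.5]); the cylinder at (5, 11.5) is not intersected at this z (z outside [3, 13]); the cylinder at (3.5, 14.5): section is a regular 12-gon, circumradius r=4.5; Merging all regions: only the r=4.5 cylinder at (3.5, 14.5) is present, so the union is just that shape — 1 connected region; (whole slice rotated 50° about Z — lengths, areas and connectivity unchanged). The outline is a single polygon with 12 vertices. Extrusion per mm of travel: 0.25 × 0.24 / (π × 0.875²) = 0.024945. Accumulating E over each segment gives final E = 0.6973.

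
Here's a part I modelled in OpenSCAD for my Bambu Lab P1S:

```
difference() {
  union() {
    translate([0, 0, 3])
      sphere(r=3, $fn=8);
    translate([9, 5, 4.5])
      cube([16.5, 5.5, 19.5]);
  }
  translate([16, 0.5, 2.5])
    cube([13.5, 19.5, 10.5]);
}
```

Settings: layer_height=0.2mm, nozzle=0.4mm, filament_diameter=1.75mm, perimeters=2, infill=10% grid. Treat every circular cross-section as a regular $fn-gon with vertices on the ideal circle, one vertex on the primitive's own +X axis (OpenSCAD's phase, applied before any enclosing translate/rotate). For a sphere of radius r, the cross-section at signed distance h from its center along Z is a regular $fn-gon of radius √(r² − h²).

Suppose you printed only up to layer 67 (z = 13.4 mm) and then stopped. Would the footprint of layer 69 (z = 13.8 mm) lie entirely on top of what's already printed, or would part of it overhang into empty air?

entirely on top

Compare the two slices. At z = 13.4: the sphere is not intersected at this z (|z−center|=10.400 > r=3); the cube at (9, 5) is present — its section is the full 16.5×5.5 rectangle (area 90.75 mm²); Combining (union): only the 16.5×5.5 cube at (9, 5) is present, so the union is just that shape — area = 90.75 mm²; the cube at (16, 0.5) is absent (z outside [2.5, 13]); After the difference (first − rest): none of the subtracted shapes is present at this height, so that combined region is unchanged — area = 90.75 mm². At z = 13.8: the sphere is absent (|z−center|=10.800 > r=3); the cube at (9, 5) (footprint 16.5×5.5) is included at this height (area 90.75 mm²); Taking the union: only the 16.5×5.5 cube at (9, 5) is present, so the union is just that shape — area = 90.75 mm²; the cube at (16, 0.5) is absent (z outside [2.5, 13]); After the difference (first − rest): none of the subtracted shapes is present at this height, so that combined region is unchanged — area = 90.75 mm². Checking containment: the cross-section at z = 13.8 is a subset of the cross-section at z = 13.4.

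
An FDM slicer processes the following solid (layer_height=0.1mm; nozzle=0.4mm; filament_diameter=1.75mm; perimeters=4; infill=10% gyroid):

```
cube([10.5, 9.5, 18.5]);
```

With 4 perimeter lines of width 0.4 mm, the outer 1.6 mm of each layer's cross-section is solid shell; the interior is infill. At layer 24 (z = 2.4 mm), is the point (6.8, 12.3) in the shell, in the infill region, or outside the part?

outside

At z = 2.4 mm: the cube is present — its section is the full 10.5×9.5 rectangle. Overall, the cross-section is a single solid region. The nearest boundary edge runs (10.50, 9.50)→(0.00, 9.50); distance from the point to it = 2.80 mm. The point is not inside any of the regions above, so it lies outside the cross-section (2.80 mm from the nearest boundary).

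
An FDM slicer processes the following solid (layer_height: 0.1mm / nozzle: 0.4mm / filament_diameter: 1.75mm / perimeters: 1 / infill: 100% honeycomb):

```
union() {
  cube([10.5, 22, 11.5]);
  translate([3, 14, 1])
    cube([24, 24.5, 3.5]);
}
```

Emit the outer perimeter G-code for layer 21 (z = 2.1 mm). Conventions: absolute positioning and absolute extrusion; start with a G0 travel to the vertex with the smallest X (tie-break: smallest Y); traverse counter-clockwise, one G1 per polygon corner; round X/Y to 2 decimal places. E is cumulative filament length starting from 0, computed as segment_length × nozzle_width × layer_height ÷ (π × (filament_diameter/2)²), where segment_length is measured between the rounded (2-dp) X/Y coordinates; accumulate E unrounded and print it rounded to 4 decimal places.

At z = 2.1 mm: the 10.5×22 cube contributes its full rectangle; the cube at (3, 14) is present — its section is the full 24×24.5 rectangle; Merging all regions: the regions partially overlap (shared area 60.00 mm²), so overlapping operands fuse into one piece — 1 connected region. The outline is a single polygon with 8 vertices. Extrusion per mm of travel: 0.4 × 0.1 / (π × 0.875²) = 0.016630. Accumulating E over each segment gives final E = 2.1785.

G0 X0.00 Y0.00 Z2.10
G1 X10.50 Y0.00 E0.1746
G1 X10.50 Y14.00 E0.4074
G1 X27.00 Y14.00 E0.6818
G1 X27.00 Y38.50 E1.0893
G1 X3.00 Y38.50 E1.4884
G1 X3.00 Y22.00 E1.7628
G1 X0.00 Y22.00 E1.8127
G1 X0.00 Y0.00 E2.1785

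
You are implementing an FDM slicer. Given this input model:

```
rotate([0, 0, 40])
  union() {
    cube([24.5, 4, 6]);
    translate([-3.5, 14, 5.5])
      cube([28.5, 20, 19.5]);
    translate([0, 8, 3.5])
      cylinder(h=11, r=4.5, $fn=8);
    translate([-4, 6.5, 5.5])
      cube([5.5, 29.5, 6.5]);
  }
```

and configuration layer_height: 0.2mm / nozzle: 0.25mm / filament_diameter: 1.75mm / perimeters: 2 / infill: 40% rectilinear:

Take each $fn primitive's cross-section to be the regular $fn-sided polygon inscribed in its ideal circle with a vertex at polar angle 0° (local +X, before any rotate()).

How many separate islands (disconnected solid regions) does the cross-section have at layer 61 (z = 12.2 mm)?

2

At z = 12.2 mm: the cube is absent (z outside [0, 6]); the cube at (-3.5, 14) (footprint 28.5×20) is included at this height; the cylinder at (0, 8): section is a regular 8-gon, circumradius r=4.5; the cube at (-4, 6.5) is absent (z outside [5.5, 12]); Merging all regions: the 2 present regions are separate (no shared area or edge), so areas and boundary lengths simply add and each stays a separate island — 2 connected regions; (whole slice rotated 40° about Z — lengths, areas and connectivity unchanged). Overall, the cross-section has 2 separate islands. Island count = 2.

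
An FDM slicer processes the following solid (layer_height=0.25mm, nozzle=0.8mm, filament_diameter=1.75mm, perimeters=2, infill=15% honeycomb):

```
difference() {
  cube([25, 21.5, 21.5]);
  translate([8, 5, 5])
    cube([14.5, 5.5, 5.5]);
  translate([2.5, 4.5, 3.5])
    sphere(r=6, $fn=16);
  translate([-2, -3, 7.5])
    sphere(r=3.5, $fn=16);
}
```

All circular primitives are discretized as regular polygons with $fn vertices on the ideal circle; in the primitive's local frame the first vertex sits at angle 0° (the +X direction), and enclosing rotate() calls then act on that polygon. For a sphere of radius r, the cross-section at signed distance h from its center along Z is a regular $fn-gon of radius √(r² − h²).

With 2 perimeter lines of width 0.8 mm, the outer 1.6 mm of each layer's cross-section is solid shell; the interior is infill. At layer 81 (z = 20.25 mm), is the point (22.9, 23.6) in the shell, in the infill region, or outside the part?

outside

At z = 20.25 mm: the cube is present — its section is the full 25×21.5 rectangle; the cube at (8, 5) is absent (z outside [5, 10.5]); the sphere at (2.5, 4.5) is not intersected at this z (|z−center|=16.750 > r=6); the sphere at (-2, -3) does not reach this height (|z−center|=12.750 > r=3.5); After the difference (first − rest): none of the subtracted shapes is present at this height, so the 25×21.5 cube is unchanged — 1 connected region. Overall, the cross-section is a single solid region. The nearest boundary edge runs (25.00, 21.50)→(0.00, 21.50); distance from the point to it = 2.10 mm. The point is not inside any of the regions above, so it lies outside the cross-section (2.10 mm from the nearest boundary).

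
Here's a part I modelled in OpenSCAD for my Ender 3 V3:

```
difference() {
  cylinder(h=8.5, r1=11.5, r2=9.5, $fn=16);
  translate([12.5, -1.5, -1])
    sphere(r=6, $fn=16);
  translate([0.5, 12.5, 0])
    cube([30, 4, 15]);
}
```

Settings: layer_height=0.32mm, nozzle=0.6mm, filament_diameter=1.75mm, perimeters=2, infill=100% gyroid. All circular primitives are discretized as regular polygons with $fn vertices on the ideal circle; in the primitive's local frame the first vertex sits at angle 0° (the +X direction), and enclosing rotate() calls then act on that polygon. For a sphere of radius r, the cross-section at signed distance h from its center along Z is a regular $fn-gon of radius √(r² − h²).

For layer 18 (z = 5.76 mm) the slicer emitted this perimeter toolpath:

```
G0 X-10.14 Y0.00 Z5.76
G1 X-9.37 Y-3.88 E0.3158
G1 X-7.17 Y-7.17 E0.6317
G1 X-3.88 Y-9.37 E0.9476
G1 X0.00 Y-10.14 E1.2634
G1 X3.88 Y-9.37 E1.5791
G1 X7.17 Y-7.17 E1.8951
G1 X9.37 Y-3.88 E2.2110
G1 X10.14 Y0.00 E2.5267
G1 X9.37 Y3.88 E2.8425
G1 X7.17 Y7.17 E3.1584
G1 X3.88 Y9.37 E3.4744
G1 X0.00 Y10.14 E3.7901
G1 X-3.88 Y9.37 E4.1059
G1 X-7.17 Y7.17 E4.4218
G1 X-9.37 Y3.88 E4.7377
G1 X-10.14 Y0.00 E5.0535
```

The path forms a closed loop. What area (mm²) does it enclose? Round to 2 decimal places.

314.83 mm²

Apply the shoelace formula to the sequence of (X, Y) vertices; enclosed area = 314.83 mm².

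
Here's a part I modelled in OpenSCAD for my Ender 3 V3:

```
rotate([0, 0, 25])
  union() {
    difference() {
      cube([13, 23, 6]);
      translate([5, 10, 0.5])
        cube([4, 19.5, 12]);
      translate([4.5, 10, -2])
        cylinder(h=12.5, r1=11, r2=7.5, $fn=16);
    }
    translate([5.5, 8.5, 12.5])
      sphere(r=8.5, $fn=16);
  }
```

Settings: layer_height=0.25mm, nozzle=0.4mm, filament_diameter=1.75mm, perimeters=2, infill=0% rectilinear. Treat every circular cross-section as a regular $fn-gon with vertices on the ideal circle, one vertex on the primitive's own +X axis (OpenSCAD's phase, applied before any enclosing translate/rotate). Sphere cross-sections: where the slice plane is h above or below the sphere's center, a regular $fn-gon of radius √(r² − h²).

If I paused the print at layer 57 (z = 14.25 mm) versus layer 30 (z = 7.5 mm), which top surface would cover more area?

Layer 57 (z = 14.25): the cube is absent (z outside [0, 6]); the cube at (5, 10) does not reach this height (z outside [0.5, 12.5]); the cone at (4.5, 10) does not reach this height (z outside [-2, 10.5]); Taking the first minus the rest: the first operand is absent here, so nothing remains; the sphere at (5.5, 8.5): section is a regular 16-gon, circumradius = √(r²−h²) = √(8.5²−1.75²) = 8.318 (area = (16/2)·8.318²·sin(360°/16) = 211.82 mm²); Combining (union): only the r=8.5 sphere at (5.5, 8.5) is present, so the union is just that shape — area = 211.82 mm²; (whole slice rotated 25° about Z — lengths, areas and connectivity unchanged). So its area = 211.82 mm². Layer 30 (z = 7.5): the cube does not reach this height (z outside [0, 6]); the cube at (5, 10) (footprint 4×19.5) is included at this height (area 78.00 mm²); the cone at (4.5, 10) (r1=11→r2=7.5) has section circumradius 8.340 here — a regular 16-gon (area = (16/2)·8.340²·sin(360°/16) = 212.94 mm²); After the difference (first − rest): the first operand is absent here, so nothing remains; the r=8.5 sphere at (5.5, 8.5) slices to a regular 16-gon of circumradius 6.874 (√(r²−h²) with h=5 from center) (area = (16/2)·6.874²·sin(360°/16) = 144.65 mm²); Combining (union): only the r=8.5 sphere at (5.5, 8.5) is present, so the union is just that shape — area = 144.65 mm²; (rotated 25° about Z; rotation is an isometry so areas/perimeters/island counts are preserved). So its area = 144.65 mm². Layer 57 is larger (211.82 vs 144.65 mm²).

layer 57 (z = 14.25 mm)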